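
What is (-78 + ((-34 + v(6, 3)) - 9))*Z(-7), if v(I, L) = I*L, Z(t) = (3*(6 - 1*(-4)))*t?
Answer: 21630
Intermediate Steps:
Z(t) = 30*t (Z(t) = (3*(6 + 4))*t = (3*10)*t = 30*t)
(-78 + ((-34 + v(6, 3)) - 9))*Z(-7) = (-78 + ((-34 + 6*3) - 9))*(30*(-7)) = (-78 + ((-34 + 18) - 9))*(-210) = (-78 + (-16 - 9))*(-210) = (-78 - 25)*(-210) = -103*(-210) = 21630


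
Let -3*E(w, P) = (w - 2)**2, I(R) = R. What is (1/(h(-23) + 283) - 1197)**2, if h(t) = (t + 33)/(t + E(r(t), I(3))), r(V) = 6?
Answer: 33080534458624/23088025 ≈ 1.4328e+6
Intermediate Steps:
E(w, P) = -(-2 + w)**2/3 (E(w, P) = -(w - 2)**2/3 = -(-2 + w)**2/3)
h(t) = (33 + t)/(-16/3 + t) (h(t) = (t + 33)/(t - (-2 + 6)**2/3) = (33 + t)/(t - 1/3*4**2) = (33 + t)/(t - 1/3*16) = (33 + t)/(t - 16/3) = (33 + t)/(-16/3 + t))
(1/(h(-23) + 283) - 1197)**2 = (1/(3*(33 - 23)/(-16 + 3*(-23)) + 283) - 1197)**2 = (1/(3*10/(-16 - 69) + 283) - 1197)**2 = (1/(3*10/(-85) + 283) - 1197)**2 = (1/(3*(-1/85)*10 + 283) - 1197)**2 = (1/(-6/17 + 283) - 1197)**2 = (1/(4805/17) - 1197)**2 = (17/4805 - 1197)**2 = (-5751568/4805)**2 = 33080534458624/23088025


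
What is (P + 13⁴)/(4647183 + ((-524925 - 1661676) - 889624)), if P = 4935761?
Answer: 2482161/785479 ≈ 3.1601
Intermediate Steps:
(P + 13⁴)/(4647183 + ((-524925 - 1661676) - 889624)) = (4935761 + 13⁴)/(4647183 + ((-524925 - 1661676) - 889624)) = (4935761 + 28561)/(4647183 + (-2186601 - 889624)) = 4964322/(4647183 - 3076225) = 4964322/1570958 = 4964322*(1/1570958) = 2482161/785479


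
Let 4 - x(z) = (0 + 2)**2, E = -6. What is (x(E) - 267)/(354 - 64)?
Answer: -267/290 ≈ -0.92069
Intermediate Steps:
x(z) = 0 (x(z) = 4 - (0 + 2)**2 = 4 - 1*2**2 = 4 - 1*4 = 4 - 4 = 0)
(x(E) - 267)/(354 - 64) = (0 - 267)/(354 - 64) = -267/290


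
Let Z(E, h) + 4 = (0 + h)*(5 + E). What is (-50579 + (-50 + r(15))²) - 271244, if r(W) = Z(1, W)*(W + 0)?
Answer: 1215777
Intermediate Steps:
Z(E, h) = -4 + h*(5 + E) (Z(E, h) = -4 + (0 + h)*(5 + E) = -4 + h*(5 + E))
r(W) = W*(-4 + 6*W) (r(W) = (-4 + 5*W + 1*W)*(W + 0) = (-4 + 5*W + W)*W = (-4 + 6*W)*W = W*(-4 + 6*W))
(-50579 + (-50 + r(15))²) - 271244 = (-50579 + (-50 + 2*15*(-2 + 3*15))²) - 271244 = (-50579 + (-50 + 2*15*(-2 + 45))²) - 271244 = (-50579 + (-50 + 2*15*43)²) - 271244 = (-50579 + (-50 + 1290)²) - 271244 = (-50579 + 1240²) - 271244 = (-50579 + 1537600) - 271244 = 1487021 - 271244 = 1215777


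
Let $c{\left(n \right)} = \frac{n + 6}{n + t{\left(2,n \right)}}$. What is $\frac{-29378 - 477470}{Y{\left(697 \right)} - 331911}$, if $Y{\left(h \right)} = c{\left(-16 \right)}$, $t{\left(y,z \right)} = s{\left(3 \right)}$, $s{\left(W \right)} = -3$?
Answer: $\frac{9630112}{6306299} \approx 1.5271$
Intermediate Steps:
$t{\left(y,z \right)} = -3$
$c{\left(n \right)} = \frac{6 + n}{-3 + n}$ ($c{\left(n \right)} = \frac{n + 6}{n - 3} = \frac{6 + n}{-3 + n}$)
$Y{\left(h \right)} = \frac{10}{19}$ ($Y{\left(h \right)} = \frac{6 - 16}{-3 - 16} = \frac{1}{-19} \left(-10\right) = \left(- \frac{1}{19}\right) \left(-10\right) = \frac{10}{19}$)
$\frac{-29378 - 477470}{Y{\left(697 \right)} - 331911} = \frac{-29378 - 477470}{\frac{10}{19} - 331911} = - \frac{506848}{- \frac{6306299}{19}} = \left(-506848\right) \left(- \frac{19}{6306299}\right) = \frac{9630112}{6306299}$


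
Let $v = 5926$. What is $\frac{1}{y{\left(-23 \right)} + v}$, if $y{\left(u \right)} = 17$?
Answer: $\frac{1}{5943} \approx 0.00016827$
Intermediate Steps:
$\frac{1}{y{\left(-23 \right)} + v} = \frac{1}{17 + 5926} = \frac{1}{5943}$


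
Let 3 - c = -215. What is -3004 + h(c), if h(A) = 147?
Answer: -2857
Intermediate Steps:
c = 218 (c = 3 - 1*(-215) = 3 + 215 = 218)
-3004 + h(c) = -3004 + 147 = -2857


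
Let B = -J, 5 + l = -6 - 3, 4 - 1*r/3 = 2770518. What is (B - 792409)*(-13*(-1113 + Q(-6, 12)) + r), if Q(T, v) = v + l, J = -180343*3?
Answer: 2085711674860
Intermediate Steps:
J = -541029
r = -8311542 (r = 12 - 3*2770518 = 12 - 8311554 = -8311542)
l = -14 (l = -5 + (-6 - 3) = -5 - 9 = -14)
Q(T, v) = -14 + v (Q(T, v) = v - 14 = -14 + v)
B = 541029 (B = -1*(-541029) = 541029)
(B - 792409)*(-13*(-1113 + Q(-6, 12)) + r) = (541029 - 792409)*(-13*(-1113 + (-14 + 12)) - 8311542) = -251380*(-13*(-1113 - 2) - 8311542) = -251380*(-13*(-1115) - 8311542) = -251380*(14495 - 8311542) = -251380*(-8297047) = 2085711674860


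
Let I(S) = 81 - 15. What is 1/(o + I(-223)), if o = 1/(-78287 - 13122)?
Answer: 91409/6032993 ≈ 0.015152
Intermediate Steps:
o = -1/91409 (o = 1/(-91409) = -1/91409 ≈ -1.0940e-5)
I(S) = 66
1/(o + I(-223)) = 1/(-1/91409 + 66) = 1/(6032993/91409) = 91409/6032993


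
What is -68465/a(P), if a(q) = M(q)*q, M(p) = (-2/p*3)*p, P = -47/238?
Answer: -8147335/141 ≈ -57783.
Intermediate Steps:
P = -47/238 (P = -47*1/238 = -47/238 ≈ -0.19748)
M(p) = -6 (M(p) = (-6/p)*p = -6)
a(q) = -6*q
-68465/a(P) = -68465/((-6*(-47/238))) = -68465/141/119 = -68465*119/141 = -8147335/141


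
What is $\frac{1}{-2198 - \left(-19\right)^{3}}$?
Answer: $\frac{1}{4661} \approx 0.00021455$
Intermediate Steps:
$\frac{1}{-2198 - \left(-19\right)^{3}} = \frac{1}{-2198 - -6859} = \frac{1}{-2198 + 6859} = \frac{1}{4661}$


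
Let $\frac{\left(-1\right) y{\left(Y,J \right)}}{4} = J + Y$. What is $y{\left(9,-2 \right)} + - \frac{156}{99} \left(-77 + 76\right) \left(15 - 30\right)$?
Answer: $- \frac{568}{11} \approx -51.636$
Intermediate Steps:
$y{\left(Y,J \right)} = - 4 J - 4 Y$ ($y{\left(Y,J \right)} = - 4 \left(J + Y\right) = - 4 J - 4 Y$)
$y{\left(9,-2 \right)} + - \frac{156}{99} \left(-77 + 76\right) \left(15 - 30\right) = \left(\left(-4\right) \left(-2\right) - 36\right) + - \frac{156}{99} \left(-77 + 76\right) \left(15 - 30\right) = \left(8 - 36\right) + \left(-156\right) \frac{1}{99} \left(\left(-1\right) \left(-15\right)\right) = -28 - \frac{260}{11} = - \frac{568}{11}$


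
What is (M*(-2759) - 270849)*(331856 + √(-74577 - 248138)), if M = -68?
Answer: -27622697872 - 83237*I*√322715 ≈ -2.7623e+10 - 4.7285e+7*I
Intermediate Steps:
(M*(-2759) - 270849)*(331856 + √(-74577 - 248138)) = (-68*(-2759) - 270849)*(331856 + √(-74577 - 248138)) = (187612 - 270849)*(331856 + √(-322715)) = -83237*(331856 + I*√322715) = -27622697872 - 83237*I*√322715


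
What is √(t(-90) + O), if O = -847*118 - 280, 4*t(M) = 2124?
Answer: I*√99695 ≈ 315.75*I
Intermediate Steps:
t(M) = 531 (t(M) = (¼)*2124 = 531)
O = -100226 (O = -99946 - 280 = -100226)
√(t(-90) + O) = √(531 - 100226) = √(-99695) = I*√99695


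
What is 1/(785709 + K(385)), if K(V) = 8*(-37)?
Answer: 1/785413 ≈ 1.2732e-6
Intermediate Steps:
K(V) = -296
1/(785709 + K(385)) = 1/(785709 - 296) = 1/785413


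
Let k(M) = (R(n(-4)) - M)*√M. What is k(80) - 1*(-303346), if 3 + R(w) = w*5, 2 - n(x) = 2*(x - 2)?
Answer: 303346 - 52*√5 ≈ 3.0323e+5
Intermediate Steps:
n(x) = 6 - 2*x (n(x) = 2 - 2*(x - 2) = 2 - 2*(-2 + x) = 2 - (-4 + 2*x) = 2 + (4 - 2*x) = 6 - 2*x)
R(w) = -3 + 5*w (R(w) = -3 + w*5 = -3 + 5*w)
k(M) = √M*(67 - M) (k(M) = ((-3 + 5*(6 - 2*(-4))) - M)*√M = ((-3 + 5*(6 + 8)) - M)*√M = ((-3 + 5*14) - M)*√M = ((-3 + 70) - M)*√M = (67 - M)*√M = √M*(67 - M))
k(80) - 1*(-303346) = √80*(67 - 1*80) - 1*(-303346) = (4*√5)*(67 - 80) + 303346 = (4*√5)*(-13) + 303346 = -52*√5 + 303346 = 303346 - 52*√5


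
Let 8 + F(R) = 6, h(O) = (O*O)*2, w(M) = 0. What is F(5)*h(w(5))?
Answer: 0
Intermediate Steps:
h(O) = 2*O² (h(O) = O²*2 = 2*O²)
F(R) = -2 (F(R) = -8 + 6 = -2)
F(5)*h(w(5)) = -4*0² = -4*0 = -2*0 = 0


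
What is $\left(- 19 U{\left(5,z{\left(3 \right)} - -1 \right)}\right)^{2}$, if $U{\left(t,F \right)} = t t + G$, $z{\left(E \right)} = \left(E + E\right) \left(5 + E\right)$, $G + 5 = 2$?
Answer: $174724$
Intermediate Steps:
$G = -3$ ($G = -5 + 2 = -3$)
$z{\left(E \right)} = 2 E \left(5 + E\right)$
$U{\left(t,F \right)} = -3 + t^{2}$ ($U{\left(t,F \right)} = t t - 3 = t^{2} - 3 = -3 + t^{2}$)
$\left(- 19 U{\left(5,z{\left(3 \right)} - -1 \right)}\right)^{2} = \left(- 19 \left(-3 + 5^{2}\right)\right)^{2} = \left(- 19 \left(-3 + 25\right)\right)^{2} = \left(\left(-19\right) 22\right)^{2} = \left(-418\right)^{2} = 174724$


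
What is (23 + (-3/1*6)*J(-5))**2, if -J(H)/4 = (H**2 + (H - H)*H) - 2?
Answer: 2819041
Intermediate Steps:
J(H) = 8 - 4*H**2 (J(H) = -4*((H**2 + (H - H)*H) - 2) = -4*((H**2 + 0*H) - 2) = -4*((H**2 + 0) - 2) = -4*(H**2 - 2) = -4*(-2 + H**2) = 8 - 4*H**2)
(23 + (-3/1*6)*J(-5))**2 = (23 + (-3/1*6)*(8 - 4*(-5)**2))**2 = (23 + (-3*1*6)*(8 - 4*25))**2 = (23 + (-3*6)*(8 - 100))**2 = (23 - 18*(-92))**2 = (23 + 1656)**2 = 1679**2 = 2819041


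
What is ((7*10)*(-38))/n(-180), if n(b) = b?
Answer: 133/9 ≈ 14.778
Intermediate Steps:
((7*10)*(-38))/n(-180) = ((7*10)*(-38))/(-180) = (70*(-38))*(-1/180) = -2660*(-1/180) = 133/9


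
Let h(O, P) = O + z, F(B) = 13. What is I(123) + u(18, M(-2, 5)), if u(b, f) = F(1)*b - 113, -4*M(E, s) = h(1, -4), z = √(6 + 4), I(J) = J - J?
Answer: 121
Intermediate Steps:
I(J) = 0
z = √10 ≈ 3.1623
h(O, P) = O + √10
M(E, s) = -¼ - √10/4 (M(E, s) = -(1 + √10)/4 = -¼ - √10/4)
u(b, f) = -113 + 13*b (u(b, f) = 13*b - 113 = -113 + 13*b)
I(123) + u(18, M(-2, 5)) = 0 + (-113 + 13*18) = 0 + (-113 + 234) = 0 + 121 = 121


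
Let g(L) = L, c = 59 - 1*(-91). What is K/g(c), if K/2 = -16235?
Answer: -3247/15 ≈ -216.47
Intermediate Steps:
K = -32470 (K = 2*(-16235) = -32470)
c = 150 (c = 59 + 91 = 150)
K/g(c) = -32470/150 = -32470*1/150 = -3247/15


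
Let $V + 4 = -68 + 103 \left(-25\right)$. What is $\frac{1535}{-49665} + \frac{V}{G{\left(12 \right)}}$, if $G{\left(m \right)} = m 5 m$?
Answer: $- \frac{8837897}{2383920} \approx -3.7073$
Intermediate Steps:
$V = -2647$ ($V = -4 + \left(-68 + 103 \left(-25\right)\right) = -4 - 2643 = -2647$)
$G{\left(m \right)} = 5 m^{2}$ ($G{\left(m \right)} = 5 m m = 5 m^{2}$)
$\frac{1535}{-49665} + \frac{V}{G{\left(12 \right)}} = \frac{1535}{-49665} - \frac{2647}{5 \cdot 12^{2}} = 1535 \left(- \frac{1}{49665}\right) - \frac{2647}{5 \cdot 144} = - \frac{307}{9933} - \frac{2647}{720} = - \frac{8837897}{2383920}$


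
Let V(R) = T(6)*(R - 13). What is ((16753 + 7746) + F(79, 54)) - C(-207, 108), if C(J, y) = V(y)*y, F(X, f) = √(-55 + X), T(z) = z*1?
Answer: -37061 + 2*√6 ≈ -37056.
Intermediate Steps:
T(z) = z
V(R) = -78 + 6*R (V(R) = 6*(R - 13) = 6*(-13 + R) = -78 + 6*R)
C(J, y) = y*(-78 + 6*y) (C(J, y) = (-78 + 6*y)*y = y*(-78 + 6*y))
((16753 + 7746) + F(79, 54)) - C(-207, 108) = ((16753 + 7746) + √(-55 + 79)) - 6*108*(-13 + 108) = (24499 + √24) - 6*108*95 = (24499 + 2*√6) - 1*61560 = (24499 + 2*√6) - 61560 = -37061 + 2*√6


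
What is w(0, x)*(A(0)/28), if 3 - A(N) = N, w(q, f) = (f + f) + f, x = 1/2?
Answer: 9/56 ≈ 0.16071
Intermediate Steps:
x = ½ ≈ 0.50000
w(q, f) = 3*f (w(q, f) = 2*f + f = 3*f)
A(N) = 3 - N
w(0, x)*(A(0)/28) = (3*(½))*((3 - 1*0)/28) = 3*((3 + 0)*(1/28))/2 = 3*(3*(1/28))/2 = (3/2)*(3/28) = 9/56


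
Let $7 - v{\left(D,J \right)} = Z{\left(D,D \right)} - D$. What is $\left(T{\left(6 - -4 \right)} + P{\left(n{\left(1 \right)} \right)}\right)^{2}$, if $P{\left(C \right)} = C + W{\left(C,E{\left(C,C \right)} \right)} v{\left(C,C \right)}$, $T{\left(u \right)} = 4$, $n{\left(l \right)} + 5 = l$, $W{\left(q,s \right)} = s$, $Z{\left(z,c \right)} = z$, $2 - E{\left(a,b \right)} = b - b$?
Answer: $196$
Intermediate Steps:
$E{\left(a,b \right)} = 2$ ($E{\left(a,b \right)} = 2 - \left(b - b\right) = 2 - 0 = 2 + 0 = 2$)
$n{\left(l \right)} = -5 + l$
$v{\left(D,J \right)} = 7$ ($v{\left(D,J \right)} = 7 - \left(D - D\right) = 7 - 0 = 7 + 0 = 7$)
$P{\left(C \right)} = 14 + C$ ($P{\left(C \right)} = C + 2 \cdot 7 = C + 14 = 14 + C$)
$\left(T{\left(6 - -4 \right)} + P{\left(n{\left(1 \right)} \right)}\right)^{2} = \left(4 + \left(14 + \left(-5 + 1\right)\right)\right)^{2} = \left(4 + \left(14 - 4\right)\right)^{2} = \left(4 + 10\right)^{2} = 14^{2} = 196$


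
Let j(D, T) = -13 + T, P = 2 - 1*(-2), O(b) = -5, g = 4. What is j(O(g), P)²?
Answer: 81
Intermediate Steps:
P = 4 (P = 2 + 2 = 4)
j(O(g), P)² = (-13 + 4)² = (-9)² = 81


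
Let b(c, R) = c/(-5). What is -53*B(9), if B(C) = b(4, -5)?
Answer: 212/5 ≈ 42.400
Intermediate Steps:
b(c, R) = -c/5 (b(c, R) = c*(-⅕) = -c/5)
B(C) = -⅘ (B(C) = -⅕*4 = -⅘)
-53*B(9) = -53*(-⅘) = 212/5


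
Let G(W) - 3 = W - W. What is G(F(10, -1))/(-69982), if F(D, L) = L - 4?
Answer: -3/69982 ≈ -4.2868e-5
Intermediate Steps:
F(D, L) = -4 + L
G(W) = 3 (G(W) = 3 + (W - W) = 3 + 0 = 3)
G(F(10, -1))/(-69982) = 3/(-69982) = 3*(-1/69982) = -3/69982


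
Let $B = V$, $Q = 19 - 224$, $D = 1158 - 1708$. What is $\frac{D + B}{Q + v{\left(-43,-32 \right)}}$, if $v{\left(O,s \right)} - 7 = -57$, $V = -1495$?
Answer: $\frac{409}{51} \approx 8.0196$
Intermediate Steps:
$v{\left(O,s \right)} = -50$ ($v{\left(O,s \right)} = 7 - 57 = -50$)
$D = -550$
$Q = -205$ ($Q = 19 - 224 = -205$)
$B = -1495$
$\frac{D + B}{Q + v{\left(-43,-32 \right)}} = \frac{-550 - 1495}{-205 - 50} = - \frac{2045}{-255} = \left(-2045\right) \left(- \frac{1}{255}\right) = \frac{409}{51}$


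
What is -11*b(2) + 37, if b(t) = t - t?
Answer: 37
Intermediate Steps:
b(t) = 0
-11*b(2) + 37 = -11*0 + 37 = 0 + 37 = 37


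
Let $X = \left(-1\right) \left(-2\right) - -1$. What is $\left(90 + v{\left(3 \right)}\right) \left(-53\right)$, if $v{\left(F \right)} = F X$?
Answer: $-5247$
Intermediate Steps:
$X = 3$ ($X = 2 + 1 = 3$)
$v{\left(F \right)} = 3 F$ ($v{\left(F \right)} = F 3 = 3 F$)
$\left(90 + v{\left(3 \right)}\right) \left(-53\right) = \left(90 + 3 \cdot 3\right) \left(-53\right) = \left(90 + 9\right) \left(-53\right) = 99 \left(-53\right) = -5247$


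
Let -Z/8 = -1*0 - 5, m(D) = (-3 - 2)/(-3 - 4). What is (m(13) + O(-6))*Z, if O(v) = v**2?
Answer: 10280/7 ≈ 1468.6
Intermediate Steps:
m(D) = 5/7 (m(D) = -5/(-7) = -5*(-1/7) = 5/7)
Z = 40 (Z = -8*(-1*0 - 5) = -8*(0 - 5) = -8*(-5) = 40)
(m(13) + O(-6))*Z = (5/7 + (-6)**2)*40 = (5/7 + 36)*40 = (257/7)*40 = 10280/7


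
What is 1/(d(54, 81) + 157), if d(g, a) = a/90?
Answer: 10/1579 ≈ 0.0063331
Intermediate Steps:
d(g, a) = a/90 (d(g, a) = a*(1/90) = a/90)
1/(d(54, 81) + 157) = 1/((1/90)*81 + 157) = 1/(9/10 + 157) = 1/(1579/10) = 10/1579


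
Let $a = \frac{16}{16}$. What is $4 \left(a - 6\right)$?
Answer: $-20$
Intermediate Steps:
$a = 1$ ($a = 16 \cdot \frac{1}{16} = 1$)
$4 \left(a - 6\right) = 4 \left(1 - 6\right) = 4 \left(-5\right) = -20$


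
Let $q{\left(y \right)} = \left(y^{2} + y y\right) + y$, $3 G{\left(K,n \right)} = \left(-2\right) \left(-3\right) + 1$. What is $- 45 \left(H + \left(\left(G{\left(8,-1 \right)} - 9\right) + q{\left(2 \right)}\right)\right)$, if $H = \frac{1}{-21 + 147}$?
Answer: $- \frac{2105}{14} \approx -150.36$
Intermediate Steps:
$G{\left(K,n \right)} = \frac{7}{3}$ ($G{\left(K,n \right)} = \frac{\left(-2\right) \left(-3\right) + 1}{3} = \frac{6 + 1}{3} = \frac{1}{3} \cdot 7 = \frac{7}{3}$)
$H = \frac{1}{126} \approx 0.0079365$
$q{\left(y \right)} = y + 2 y^{2}$ ($q{\left(y \right)} = \left(y^{2} + y^{2}\right) + y = 2 y^{2} + y = y + 2 y^{2}$)
$- 45 \left(H + \left(\left(G{\left(8,-1 \right)} - 9\right) + q{\left(2 \right)}\right)\right) = - 45 \left(\frac{1}{126} + \left(\left(\frac{7}{3} - 9\right) + 2 \left(1 + 2 \cdot 2\right)\right)\right) = - 45 \left(\frac{1}{126} - \left(\frac{20}{3} - 2 \left(1 + 4\right)\right)\right) = - 45 \left(\frac{1}{126} + \left(- \frac{20}{3} + 2 \cdot 5\right)\right) = - 45 \left(\frac{1}{126} + \left(- \frac{20}{3} + 10\right)\right) = - 45 \left(\frac{1}{126} + \frac{10}{3}\right) = \left(-45\right) \frac{421}{126} = - \frac{2105}{14}$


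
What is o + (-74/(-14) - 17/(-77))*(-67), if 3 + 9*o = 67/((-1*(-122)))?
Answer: -31215007/84546 ≈ -369.21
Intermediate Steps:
o = -299/1098 (o = -1/3 + (67/((-1*(-122))))/9 = -1/3 + (67/122)/9 = -1/3 + (67*(1/122))/9 = -1/3 + (1/9)*(67/122) = -1/3 + 67/1098 = -299/1098 ≈ -0.27231)
o + (-74/(-14) - 17/(-77))*(-67) = -299/1098 + (-74/(-14) - 17/(-77))*(-67) = -299/1098 + (-74*(-1/14) - 17*(-1/77))*(-67) = -299/1098 + (37/7 + 17/77)*(-67) = -299/1098 + (424/77)*(-67) = -299/1098 - 28408/77 = -31215007/84546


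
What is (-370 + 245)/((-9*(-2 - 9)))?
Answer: -125/99 ≈ -1.2626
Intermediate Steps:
(-370 + 245)/((-9*(-2 - 9))) = -125/((-9*(-11))) = -125/99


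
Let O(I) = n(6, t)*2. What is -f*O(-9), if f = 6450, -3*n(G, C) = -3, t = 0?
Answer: -12900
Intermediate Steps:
n(G, C) = 1 (n(G, C) = -⅓*(-3) = 1)
O(I) = 2 (O(I) = 1*2 = 2)
-f*O(-9) = -6450*2 = -1*12900 = -12900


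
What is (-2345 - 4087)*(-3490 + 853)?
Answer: 16961184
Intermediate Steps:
(-2345 - 4087)*(-3490 + 853) = -6432*(-2637) = 16961184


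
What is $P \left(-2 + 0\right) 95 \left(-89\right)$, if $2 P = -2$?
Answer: $-16910$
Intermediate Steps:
$P = -1$ ($P = \frac{1}{2} \left(-2\right) = -1$)
$P \left(-2 + 0\right) 95 \left(-89\right) = - (-2 + 0) 95 \left(-89\right) = \left(-1\right) \left(-2\right) 95 \left(-89\right) = 2 \cdot 95 \left(-89\right) = 190 \left(-89\right) = -16910$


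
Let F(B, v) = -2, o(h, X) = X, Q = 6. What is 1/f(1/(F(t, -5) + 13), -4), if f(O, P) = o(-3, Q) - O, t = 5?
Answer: 11/65 ≈ 0.16923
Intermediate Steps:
f(O, P) = 6 - O
1/f(1/(F(t, -5) + 13), -4) = 1/(6 - 1/(-2 + 13)) = 1/(6 - 1/11) = 1/(65/11) = 11/65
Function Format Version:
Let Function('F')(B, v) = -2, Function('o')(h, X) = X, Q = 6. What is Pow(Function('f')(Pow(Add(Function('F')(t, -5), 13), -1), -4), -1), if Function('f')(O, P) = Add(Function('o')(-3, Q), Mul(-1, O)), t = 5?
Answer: Rational(11, 65) ≈ 0.16923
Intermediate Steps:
Function('f')(O, P) = Add(6, Mul(-1, O))
Pow(Function('f')(Pow(Add(Function('F')(t, -5), 13), -1), -4), -1) = Pow(Add(6, Mul(-1, Pow(Add(-2, 13), -1))), -1) = Pow(Add(6, Mul(-1, Pow(11, -1))), -1) = Pow(Add(6, Mul(-1, Rational(1, 11))), -1) = Pow(Add(6, Rational(-1, 11)), -1) = Pow(Rational(65, 11), -1) = Rational(11, 65)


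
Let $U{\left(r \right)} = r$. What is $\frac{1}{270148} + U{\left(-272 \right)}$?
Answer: $- \frac{73480255}{270148} \approx -272.0$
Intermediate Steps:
$\frac{1}{270148} + U{\left(-272 \right)} = \frac{1}{270148} - 272 = - \frac{73480255}{270148}$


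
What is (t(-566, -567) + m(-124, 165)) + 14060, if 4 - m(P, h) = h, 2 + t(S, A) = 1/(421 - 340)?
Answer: 1125658/81 ≈ 13897.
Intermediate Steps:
t(S, A) = -161/81 (t(S, A) = -2 + 1/(421 - 340) = -2 + 1/81 = -161/81)
m(P, h) = 4 - h
(t(-566, -567) + m(-124, 165)) + 14060 = (-161/81 + (4 - 1*165)) + 14060 = (-161/81 + (4 - 165)) + 14060 = (-161/81 - 161) + 14060 = -13202/81 + 14060 = 1125658/81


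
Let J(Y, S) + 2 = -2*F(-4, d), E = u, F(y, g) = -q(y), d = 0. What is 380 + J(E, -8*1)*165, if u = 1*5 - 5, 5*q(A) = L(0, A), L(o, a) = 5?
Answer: 380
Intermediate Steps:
q(A) = 1 (q(A) = (1/5)*5 = 1)
F(y, g) = -1 (F(y, g) = -1*1 = -1)
u = 0 (u = 5 - 5 = 0)
E = 0
J(Y, S) = 0 (J(Y, S) = -2 - 2*(-1) = -2 + 2 = 0)
380 + J(E, -8*1)*165 = 380 + 0*165 = 380 + 0 = 380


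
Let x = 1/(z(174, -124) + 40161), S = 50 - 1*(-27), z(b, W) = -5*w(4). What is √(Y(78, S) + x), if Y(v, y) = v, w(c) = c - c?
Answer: √125806701999/40161 ≈ 8.8318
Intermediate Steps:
w(c) = 0
z(b, W) = 0 (z(b, W) = -5*0 = 0)
S = 77 (S = 50 + 27 = 77)
x = 1/40161 (x = 1/(0 + 40161) = 1/40161 ≈ 2.4900e-5)
√(Y(78, S) + x) = √(78 + 1/40161) = √(3132559/40161) = √125806701999/40161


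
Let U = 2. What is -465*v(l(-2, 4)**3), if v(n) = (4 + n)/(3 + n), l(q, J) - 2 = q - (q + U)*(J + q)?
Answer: -620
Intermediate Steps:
l(q, J) = 2 + q - (2 + q)*(J + q) (l(q, J) = 2 + (q - (q + 2)*(J + q)) = 2 + (q - (2 + q)*(J + q)) = 2 + q - (2 + q)*(J + q))
v(n) = (4 + n)/(3 + n)
-465*v(l(-2, 4)**3) = -465*(4 + (2 - 1*(-2) - 1*(-2)**2 - 2*4 - 1*4*(-2))**3)/(3 + (2 - 1*(-2) - 1*(-2)**2 - 2*4 - 1*4*(-2))**3) = -465*(4 + (2 + 2 - 1*4 - 8 + 8)**3)/(3 + (2 + 2 - 1*4 - 8 + 8)**3) = -465*(4 + (2 + 2 - 4 - 8 + 8)**3)/(3 + (2 + 2 - 4 - 8 + 8)**3) = -465*(4 + 0**3)/(3 + 0**3) = -465*(4 + 0)/(3 + 0) = -465*4/3 = -620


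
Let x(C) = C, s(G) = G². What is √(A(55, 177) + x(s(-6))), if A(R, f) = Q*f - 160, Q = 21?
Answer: √3593 ≈ 59.942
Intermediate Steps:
A(R, f) = -160 + 21*f (A(R, f) = 21*f - 160 = -160 + 21*f)
√(A(55, 177) + x(s(-6))) = √((-160 + 21*177) + (-6)²) = √((-160 + 3717) + 36) = √(3557 + 36) = √3593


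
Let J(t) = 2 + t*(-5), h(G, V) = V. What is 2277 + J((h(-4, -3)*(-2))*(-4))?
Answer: 2399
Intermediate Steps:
J(t) = 2 - 5*t
2277 + J((h(-4, -3)*(-2))*(-4)) = 2277 + (2 - 5*(-3*(-2))*(-4)) = 2277 + (2 - 30*(-4)) = 2277 + (2 - 5*(-24)) = 2277 + (2 + 120) = 2277 + 122 = 2399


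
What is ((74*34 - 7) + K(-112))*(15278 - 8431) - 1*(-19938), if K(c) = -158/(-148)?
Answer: 1273271427/74 ≈ 1.7206e+7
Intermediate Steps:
K(c) = 79/74 (K(c) = -158*(-1/148) = 79/74)
((74*34 - 7) + K(-112))*(15278 - 8431) - 1*(-19938) = ((74*34 - 7) + 79/74)*(15278 - 8431) - 1*(-19938) = ((2516 - 7) + 79/74)*6847 + 19938 = (2509 + 79/74)*6847 + 19938 = (185745/74)*6847 + 19938 = 1271796015/74 + 19938 = 1273271427/74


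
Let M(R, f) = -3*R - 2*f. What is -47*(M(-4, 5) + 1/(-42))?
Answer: -3901/42 ≈ -92.881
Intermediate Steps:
-47*(M(-4, 5) + 1/(-42)) = -47*((-3*(-4) - 2*5) + 1/(-42)) = -47*((12 - 10) - 1/42) = -47*(2 - 1/42) = -47*83/42 = -3901/42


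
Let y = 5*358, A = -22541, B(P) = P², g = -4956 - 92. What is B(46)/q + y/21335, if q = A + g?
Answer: 847890/117722263 ≈ 0.0072025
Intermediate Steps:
g = -5048
q = -27589 (q = -22541 - 5048 = -27589)
y = 1790
B(46)/q + y/21335 = 46²/(-27589) + 1790/21335 = 2116*(-1/27589) + 1790*(1/21335) = -2116/27589 + 358/4267 = 847890/117722263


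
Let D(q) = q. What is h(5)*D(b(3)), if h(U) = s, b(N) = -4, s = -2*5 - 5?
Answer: 60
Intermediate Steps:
s = -15 (s = -10 - 5 = -15)
h(U) = -15
h(5)*D(b(3)) = -15*(-4) = 60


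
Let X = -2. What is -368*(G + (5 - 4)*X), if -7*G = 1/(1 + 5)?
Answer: 15640/21 ≈ 744.76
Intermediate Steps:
G = -1/42 (G = -1/(7*(1 + 5)) = -⅐/6 = -⅐*⅙ = -1/42 ≈ -0.023810)
-368*(G + (5 - 4)*X) = -368*(-1/42 + (5 - 4)*(-2)) = -368*(-1/42 + 1*(-2)) = -368*(-1/42 - 2) = -368*(-85/42) = 15640/21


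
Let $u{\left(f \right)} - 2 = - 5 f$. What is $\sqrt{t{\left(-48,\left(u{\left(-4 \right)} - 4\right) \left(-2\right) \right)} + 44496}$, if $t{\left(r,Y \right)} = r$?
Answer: $4 \sqrt{2778} \approx 210.83$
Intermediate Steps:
$u{\left(f \right)} = 2 - 5 f$
$\sqrt{t{\left(-48,\left(u{\left(-4 \right)} - 4\right) \left(-2\right) \right)} + 44496} = \sqrt{-48 + 44496} = \sqrt{44448} = 4 \sqrt{2778}$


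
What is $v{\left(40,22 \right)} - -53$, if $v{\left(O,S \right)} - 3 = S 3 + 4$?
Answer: $126$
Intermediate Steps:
$v{\left(O,S \right)} = 7 + 3 S$ ($v{\left(O,S \right)} = 3 + \left(S 3 + 4\right) = 3 + \left(3 S + 4\right) = 3 + \left(4 + 3 S\right) = 7 + 3 S$)
$v{\left(40,22 \right)} - -53 = \left(7 + 3 \cdot 22\right) - -53 = \left(7 + 66\right) + 53 = 73 + 53 = 126$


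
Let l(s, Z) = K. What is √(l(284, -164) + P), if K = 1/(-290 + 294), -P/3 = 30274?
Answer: I*√363287/2 ≈ 301.37*I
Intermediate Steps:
P = -90822 (P = -3*30274 = -90822)
K = ¼ (K = 1/4 = ¼ ≈ 0.25000)
l(s, Z) = ¼
√(l(284, -164) + P) = √(¼ - 90822) = √(-363287/4) = I*√363287/2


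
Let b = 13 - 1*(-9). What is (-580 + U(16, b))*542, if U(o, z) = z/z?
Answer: -313818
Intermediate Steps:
b = 22 (b = 13 + 9 = 22)
U(o, z) = 1
(-580 + U(16, b))*542 = (-580 + 1)*542 = -579*542 = -313818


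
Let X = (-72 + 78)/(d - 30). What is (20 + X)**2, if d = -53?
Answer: 2735716/6889 ≈ 397.11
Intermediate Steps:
X = -6/83 (X = (-72 + 78)/(-53 - 30) = 6/(-83) = 6*(-1/83) = -6/83 ≈ -0.072289)
(20 + X)**2 = (20 - 6/83)**2 = (1654/83)**2 = 2735716/6889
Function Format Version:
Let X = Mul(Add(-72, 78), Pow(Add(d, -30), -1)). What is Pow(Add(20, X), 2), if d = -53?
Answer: Rational(2735716, 6889) ≈ 397.11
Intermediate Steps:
X = Rational(-6, 83) (X = Mul(Add(-72, 78), Pow(Add(-53, -30), -1)) = Mul(6, Pow(-83, -1)) = Mul(6, Rational(-1, 83)) = Rational(-6, 83) ≈ -0.072289)
Pow(Add(20, X), 2) = Pow(Add(20, Rational(-6, 83)), 2) = Pow(Rational(1654, 83), 2) = Rational(2735716, 6889)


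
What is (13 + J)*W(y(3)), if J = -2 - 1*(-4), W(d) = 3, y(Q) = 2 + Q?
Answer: 45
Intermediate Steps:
J = 2 (J = -2 + 4 = 2)
(13 + J)*W(y(3)) = (13 + 2)*3 = 15*3 = 45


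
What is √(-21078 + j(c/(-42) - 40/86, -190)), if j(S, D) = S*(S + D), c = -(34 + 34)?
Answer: I*√17364881078/903 ≈ 145.93*I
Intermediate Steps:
c = -68 (c = -1*68 = -68)
j(S, D) = S*(D + S)
√(-21078 + j(c/(-42) - 40/86, -190)) = √(-21078 + (-68/(-42) - 40/86)*(-190 + (-68/(-42) - 40/86))) = √(-21078 + (-68*(-1/42) - 40*1/86)*(-190 + (-68*(-1/42) - 40*1/86))) = √(-21078 + (34/21 - 20/43)*(-190 + (34/21 - 20/43))) = √(-21078 + 1042*(-190 + 1042/903)/903) = √(-21078 + (1042/903)*(-170528/903)) = √(-21078 - 177690176/815409) = √(-17364881078/815409) = I*√17364881078/903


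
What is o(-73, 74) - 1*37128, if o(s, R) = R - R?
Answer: -37128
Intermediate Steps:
o(s, R) = 0
o(-73, 74) - 1*37128 = 0 - 1*37128 = 0 - 37128 = -37128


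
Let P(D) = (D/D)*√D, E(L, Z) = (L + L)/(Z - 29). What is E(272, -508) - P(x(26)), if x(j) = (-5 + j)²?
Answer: -11821/537 ≈ -22.013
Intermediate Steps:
E(L, Z) = 2*L/(-29 + Z) (E(L, Z) = (2*L)/(-29 + Z) = 2*L/(-29 + Z))
P(D) = √D (P(D) = 1*√D = √D)
E(272, -508) - P(x(26)) = 2*272/(-29 - 508) - √((-5 + 26)²) = 2*272/(-537) - √(21²) = 2*272*(-1/537) - √441 = -544/537 - 1*21 = -544/537 - 21 = -11821/537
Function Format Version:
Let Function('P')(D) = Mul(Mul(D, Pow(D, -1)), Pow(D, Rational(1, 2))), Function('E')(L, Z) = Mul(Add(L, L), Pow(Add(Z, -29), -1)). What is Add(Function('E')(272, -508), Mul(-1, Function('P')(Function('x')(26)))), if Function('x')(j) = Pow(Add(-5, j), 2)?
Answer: Rational(-11821, 537) ≈ -22.013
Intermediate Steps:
Function('E')(L, Z) = Mul(2, L, Pow(Add(-29, Z), -1)) (Function('E')(L, Z) = Mul(Mul(2, L), Pow(Add(-29, Z), -1)) = Mul(2, L, Pow(Add(-29, Z), -1)))
Function('P')(D) = Pow(D, Rational(1, 2)) (Function('P')(D) = Mul(1, Pow(D, Rational(1, 2))) = Pow(D, Rational(1, 2)))
Add(Function('E')(272, -508), Mul(-1, Function('P')(Function('x')(26)))) = Add(Mul(2, 272, Pow(Add(-29, -508), -1)), Mul(-1, Pow(Pow(Add(-5, 26), 2), Rational(1, 2)))) = Add(Mul(2, 272, Pow(-537, -1)), Mul(-1, Pow(Pow(21, 2), Rational(1, 2)))) = Add(Mul(2, 272, Rational(-1, 537)), Mul(-1, Pow(441, Rational(1, 2)))) = Add(Rational(-544, 537), Mul(-1, 21)) = Add(Rational(-544, 537), -21) = Rational(-11821, 537)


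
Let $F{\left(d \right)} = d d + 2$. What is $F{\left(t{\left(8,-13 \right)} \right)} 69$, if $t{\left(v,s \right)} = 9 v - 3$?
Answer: $328647$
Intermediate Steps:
$t{\left(v,s \right)} = -3 + 9 v$
$F{\left(d \right)} = 2 + d^{2}$ ($F{\left(d \right)} = d^{2} + 2 = 2 + d^{2}$)
$F{\left(t{\left(8,-13 \right)} \right)} 69 = \left(2 + \left(-3 + 9 \cdot 8\right)^{2}\right) 69 = \left(2 + \left(-3 + 72\right)^{2}\right) 69 = \left(2 + 69^{2}\right) 69 = \left(2 + 4761\right) 69 = 4763 \cdot 69 = 328647$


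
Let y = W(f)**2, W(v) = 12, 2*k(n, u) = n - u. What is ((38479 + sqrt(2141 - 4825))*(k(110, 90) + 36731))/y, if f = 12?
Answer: 471252313/48 + 12247*I*sqrt(671)/24 ≈ 9.8178e+6 + 13218.0*I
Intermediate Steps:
k(n, u) = n/2 - u/2 (k(n, u) = (n - u)/2 = n/2 - u/2)
y = 144 (y = 12**2 = 144)
((38479 + sqrt(2141 - 4825))*(k(110, 90) + 36731))/y = ((38479 + sqrt(2141 - 4825))*(((1/2)*110 - 1/2*90) + 36731))/144 = ((38479 + sqrt(-2684))*((55 - 45) + 36731))*(1/144) = ((38479 + 2*I*sqrt(671))*(10 + 36731))*(1/144) = ((38479 + 2*I*sqrt(671))*36741)*(1/144) = (1413756939 + 73482*I*sqrt(671))*(1/144) = 471252313/48 + 12247*I*sqrt(671)/24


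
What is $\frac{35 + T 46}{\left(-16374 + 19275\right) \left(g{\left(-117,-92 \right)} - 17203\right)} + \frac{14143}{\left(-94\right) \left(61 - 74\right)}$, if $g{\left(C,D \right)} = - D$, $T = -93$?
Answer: $\frac{702049717519}{60658871442} \approx 11.574$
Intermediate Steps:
$\frac{35 + T 46}{\left(-16374 + 19275\right) \left(g{\left(-117,-92 \right)} - 17203\right)} + \frac{14143}{\left(-94\right) \left(61 - 74\right)} = \frac{35 - 4278}{\left(-16374 + 19275\right) \left(\left(-1\right) \left(-92\right) - 17203\right)} + \frac{14143}{\left(-94\right) \left(61 - 74\right)} = \frac{35 - 4278}{2901 \left(92 - 17203\right)} + \frac{14143}{\left(-94\right) \left(-13\right)} = - \frac{4243}{2901 \left(-17111\right)} + \frac{14143}{1222} = - \frac{4243}{-49639011} + 14143 \cdot \frac{1}{1222} = \left(-4243\right) \left(- \frac{1}{49639011}\right) + \frac{14143}{1222} = \frac{4243}{49639011} + \frac{14143}{1222} = \frac{702049717519}{60658871442}$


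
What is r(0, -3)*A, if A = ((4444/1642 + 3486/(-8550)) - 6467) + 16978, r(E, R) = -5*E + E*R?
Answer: 0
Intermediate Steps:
A = 12299771024/1169925 (A = ((4444*(1/1642) + 3486*(-1/8550)) - 6467) + 16978 = ((2222/821 - 581/1425) - 6467) + 16978 = (2689349/1169925 - 6467) + 16978 = -7563215626/1169925 + 16978 = 12299771024/1169925 ≈ 10513.)
r(0, -3)*A = (0*(-5 - 3))*(12299771024/1169925) = (0*(-8))*(12299771024/1169925) = 0*(12299771024/1169925) = 0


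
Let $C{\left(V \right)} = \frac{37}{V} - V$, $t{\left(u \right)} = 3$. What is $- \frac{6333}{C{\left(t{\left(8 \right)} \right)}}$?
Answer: $- \frac{18999}{28} \approx -678.54$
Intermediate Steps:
$C{\left(V \right)} = - V + \frac{37}{V}$
$- \frac{6333}{C{\left(t{\left(8 \right)} \right)}} = - \frac{6333}{\left(-1\right) 3 + \frac{37}{3}} = - \frac{6333}{-3 + 37 \cdot \frac{1}{3}} = - \frac{6333}{-3 + \frac{37}{3}} = - \frac{6333}{\frac{28}{3}} = \left(-6333\right) \frac{3}{28} = - \frac{18999}{28}$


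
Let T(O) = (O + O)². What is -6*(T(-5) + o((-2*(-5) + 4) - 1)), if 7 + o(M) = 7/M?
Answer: -7296/13 ≈ -561.23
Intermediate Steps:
o(M) = -7 + 7/M
T(O) = 4*O² (T(O) = (2*O)² = 4*O²)
-6*(T(-5) + o((-2*(-5) + 4) - 1)) = -6*(4*(-5)² + (-7 + 7/((-2*(-5) + 4) - 1))) = -6*(4*25 + (-7 + 7/((10 + 4) - 1))) = -6*(100 + (-7 + 7/(14 - 1))) = -6*(100 + (-7 + 7/13)) = -6*(100 - 84/13) = -6*1216/13 = -7296/13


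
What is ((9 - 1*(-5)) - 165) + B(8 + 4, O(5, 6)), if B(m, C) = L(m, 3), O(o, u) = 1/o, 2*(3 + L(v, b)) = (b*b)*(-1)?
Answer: -317/2 ≈ -158.50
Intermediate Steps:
L(v, b) = -3 - b**2/2 (L(v, b) = -3 + ((b*b)*(-1))/2 = -3 + (b**2*(-1))/2 = -3 + (-b**2)/2 = -3 - b**2/2)
O(o, u) = 1/o
B(m, C) = -15/2 (B(m, C) = -3 - 1/2*3**2 = -3 - 1/2*9 = -3 - 9/2 = -15/2)
((9 - 1*(-5)) - 165) + B(8 + 4, O(5, 6)) = ((9 - 1*(-5)) - 165) - 15/2 = ((9 + 5) - 165) - 15/2 = (14 - 165) - 15/2 = -151 - 15/2 = -317/2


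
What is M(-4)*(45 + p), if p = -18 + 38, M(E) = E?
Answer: -260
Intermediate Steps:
p = 20
M(-4)*(45 + p) = -4*(45 + 20) = -4*65 = -260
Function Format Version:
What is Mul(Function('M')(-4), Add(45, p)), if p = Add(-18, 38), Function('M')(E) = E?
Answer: -260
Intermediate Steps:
p = 20
Mul(Function('M')(-4), Add(45, p)) = Mul(-4, Add(45, 20)) = Mul(-4, 65) = -260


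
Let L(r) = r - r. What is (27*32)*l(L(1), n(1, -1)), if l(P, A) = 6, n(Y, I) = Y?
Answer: 5184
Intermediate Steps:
L(r) = 0
(27*32)*l(L(1), n(1, -1)) = (27*32)*6 = 864*6 = 5184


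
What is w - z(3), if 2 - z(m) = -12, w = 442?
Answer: 428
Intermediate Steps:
z(m) = 14 (z(m) = 2 - 1*(-12) = 2 + 12 = 14)
w - z(3) = 442 - 1*14 = 442 - 14 = 428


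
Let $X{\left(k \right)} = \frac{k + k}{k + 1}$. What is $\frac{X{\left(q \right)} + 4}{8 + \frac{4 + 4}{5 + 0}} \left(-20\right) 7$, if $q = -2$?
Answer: $- \frac{350}{3} \approx -116.67$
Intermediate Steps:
$X{\left(k \right)} = \frac{2 k}{1 + k}$
$\frac{X{\left(q \right)} + 4}{8 + \frac{4 + 4}{5 + 0}} \left(-20\right) 7 = \frac{2 \left(-2\right) \frac{1}{1 - 2} + 4}{8 + \frac{4 + 4}{5 + 0}} \left(-20\right) 7 = \frac{2 \left(-2\right) \frac{1}{-1} + 4}{8 + \frac{8}{5}} \left(-20\right) 7 = \frac{2 \left(-2\right) \left(-1\right) + 4}{8 + 8 \cdot \frac{1}{5}} \left(-20\right) 7 = \frac{4 + 4}{8 + \frac{8}{5}} \left(-20\right) 7 = \frac{8}{\frac{48}{5}} \left(-20\right) 7 = 8 \cdot \frac{5}{48} \left(-20\right) 7 = \frac{5}{6} \left(-20\right) 7 = \left(- \frac{50}{3}\right) 7 = - \frac{350}{3}$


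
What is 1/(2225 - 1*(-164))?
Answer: 1/2389 ≈ 0.00041859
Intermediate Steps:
1/(2225 - 1*(-164)) = 1/(2225 + 164) = 1/2389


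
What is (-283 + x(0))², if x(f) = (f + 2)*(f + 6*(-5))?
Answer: 117649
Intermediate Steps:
x(f) = (-30 + f)*(2 + f) (x(f) = (2 + f)*(f - 30) = (2 + f)*(-30 + f) = (-30 + f)*(2 + f))
(-283 + x(0))² = (-283 + (-60 + 0² - 28*0))² = (-283 + (-60 + 0 + 0))² = (-283 - 60)² = (-343)² = 117649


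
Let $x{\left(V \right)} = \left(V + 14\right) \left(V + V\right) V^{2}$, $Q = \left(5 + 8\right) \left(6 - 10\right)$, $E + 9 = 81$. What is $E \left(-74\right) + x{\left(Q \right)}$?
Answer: $10680880$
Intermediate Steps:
$E = 72$ ($E = -9 + 81 = 72$)
$Q = -52$ ($Q = 13 \left(-4\right) = -52$)
$x{\left(V \right)} = 2 V^{3} \left(14 + V\right)$ ($x{\left(V \right)} = \left(14 + V\right) 2 V V^{2} = 2 V \left(14 + V\right) V^{2} = 2 V^{3} \left(14 + V\right)$)
$E \left(-74\right) + x{\left(Q \right)} = 72 \left(-74\right) + 2 \left(-52\right)^{3} \left(14 - 52\right) = -5328 + 2 \left(-140608\right) \left(-38\right) = -5328 + 10686208 = 10680880$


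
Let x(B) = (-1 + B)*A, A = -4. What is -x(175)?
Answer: 696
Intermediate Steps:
x(B) = 4 - 4*B (x(B) = (-1 + B)*(-4) = 4 - 4*B)
-x(175) = -(4 - 4*175) = -(4 - 700) = -1*(-696) = 696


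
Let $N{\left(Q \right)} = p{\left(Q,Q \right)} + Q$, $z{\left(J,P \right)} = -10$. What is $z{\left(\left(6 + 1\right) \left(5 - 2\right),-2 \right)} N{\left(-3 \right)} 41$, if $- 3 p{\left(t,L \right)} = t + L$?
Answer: $410$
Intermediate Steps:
$p{\left(t,L \right)} = - \frac{L}{3} - \frac{t}{3}$ ($p{\left(t,L \right)} = - \frac{t + L}{3} = - \frac{L + t}{3} = - \frac{L}{3} - \frac{t}{3}$)
$N{\left(Q \right)} = \frac{Q}{3}$ ($N{\left(Q \right)} = \left(- \frac{Q}{3} - \frac{Q}{3}\right) + Q = - \frac{2 Q}{3} + Q = \frac{Q}{3}$)
$z{\left(\left(6 + 1\right) \left(5 - 2\right),-2 \right)} N{\left(-3 \right)} 41 = - 10 \cdot \frac{1}{3} \left(-3\right) 41 = \left(-10\right) \left(-1\right) 41 = 10 \cdot 41 = 410$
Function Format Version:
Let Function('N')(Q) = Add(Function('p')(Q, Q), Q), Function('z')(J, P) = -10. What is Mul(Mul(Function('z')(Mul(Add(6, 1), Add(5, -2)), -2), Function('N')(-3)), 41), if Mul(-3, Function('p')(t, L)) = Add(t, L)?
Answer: 410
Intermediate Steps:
Function('p')(t, L) = Add(Mul(Rational(-1, 3), L), Mul(Rational(-1, 3), t)) (Function('p')(t, L) = Mul(Rational(-1, 3), Add(t, L)) = Mul(Rational(-1, 3), Add(L, t)) = Add(Mul(Rational(-1, 3), L), Mul(Rational(-1, 3), t)))
Function('N')(Q) = Mul(Rational(1, 3), Q) (Function('N')(Q) = Add(Add(Mul(Rational(-1, 3), Q), Mul(Rational(-1, 3), Q)), Q) = Add(Mul(Rational(-2, 3), Q), Q) = Mul(Rational(1, 3), Q))
Mul(Mul(Function('z')(Mul(Add(6, 1), Add(5, -2)), -2), Function('N')(-3)), 41) = Mul(Mul(-10, Mul(Rational(1, 3), -3)), 41) = Mul(Mul(-10, -1), 41) = Mul(10, 41) = 410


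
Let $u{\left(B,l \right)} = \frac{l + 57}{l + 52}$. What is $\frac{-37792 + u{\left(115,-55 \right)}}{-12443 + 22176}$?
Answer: $- \frac{113378}{29199} \approx -3.8829$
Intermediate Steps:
$u{\left(B,l \right)} = \frac{57 + l}{52 + l}$
$\frac{-37792 + u{\left(115,-55 \right)}}{-12443 + 22176} = \frac{-37792 + \frac{57 - 55}{52 - 55}}{-12443 + 22176} = \frac{-37792 + \frac{1}{-3} \cdot 2}{9733} = \left(-37792 - \frac{2}{3}\right) \frac{1}{9733} = \left(- \frac{113378}{3}\right) \frac{1}{9733} = - \frac{113378}{29199}$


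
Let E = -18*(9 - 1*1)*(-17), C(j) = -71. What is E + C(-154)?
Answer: 2377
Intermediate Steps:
E = 2448 (E = -18*(9 - 1)*(-17) = -18*8*(-17) = -144*(-17) = 2448)
E + C(-154) = 2448 - 71 = 2377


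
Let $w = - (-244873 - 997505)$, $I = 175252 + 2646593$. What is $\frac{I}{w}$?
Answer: $\frac{940615}{414126} \approx 2.2713$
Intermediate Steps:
$I = 2821845$
$w = 1242378$ ($w = - (-244873 - 997505) = \left(-1\right) \left(-1242378\right) = 1242378$)
$\frac{I}{w} = \frac{2821845}{1242378} = 2821845 \cdot \frac{1}{1242378} = \frac{940615}{414126}$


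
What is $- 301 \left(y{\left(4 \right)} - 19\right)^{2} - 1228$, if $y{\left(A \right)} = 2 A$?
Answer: $-37649$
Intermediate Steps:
$- 301 \left(y{\left(4 \right)} - 19\right)^{2} - 1228 = - 301 \left(2 \cdot 4 - 19\right)^{2} - 1228 = - 301 \left(8 - 19\right)^{2} - 1228 = - 301 \left(-11\right)^{2} - 1228 = \left(-301\right) 121 - 1228 = -36421 - 1228 = -37649$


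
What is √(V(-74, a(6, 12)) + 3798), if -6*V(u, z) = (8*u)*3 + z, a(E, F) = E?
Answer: √4093 ≈ 63.977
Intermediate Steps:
V(u, z) = -4*u - z/6 (V(u, z) = -((8*u)*3 + z)/6 = -(24*u + z)/6 = -(z + 24*u)/6 = -4*u - z/6)
√(V(-74, a(6, 12)) + 3798) = √((-4*(-74) - ⅙*6) + 3798) = √((296 - 1) + 3798) = √(295 + 3798) = √4093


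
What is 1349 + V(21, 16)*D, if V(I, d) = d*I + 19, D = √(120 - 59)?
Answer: 1349 + 355*√61 ≈ 4121.6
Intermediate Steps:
D = √61 ≈ 7.8102
V(I, d) = 19 + I*d (V(I, d) = I*d + 19 = 19 + I*d)
1349 + V(21, 16)*D = 1349 + (19 + 21*16)*√61 = 1349 + (19 + 336)*√61 = 1349 + 355*√61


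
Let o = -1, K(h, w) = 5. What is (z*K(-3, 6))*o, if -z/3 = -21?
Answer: -315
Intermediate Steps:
z = 63 (z = -3*(-21) = 63)
(z*K(-3, 6))*o = (63*5)*(-1) = 315*(-1) = -315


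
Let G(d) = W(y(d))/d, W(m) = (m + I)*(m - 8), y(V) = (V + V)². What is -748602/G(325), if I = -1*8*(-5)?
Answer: -24329565/17851976968 ≈ -0.0013628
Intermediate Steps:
I = 40 (I = -8*(-5) = 40)
y(V) = 4*V² (y(V) = (2*V)² = 4*V²)
W(m) = (-8 + m)*(40 + m) (W(m) = (m + 40)*(m - 8) = (40 + m)*(-8 + m) = (-8 + m)*(40 + m))
G(d) = (-320 + 16*d⁴ + 128*d²)/d (G(d) = (-320 + (4*d²)² + 32*(4*d²))/d = (-320 + 16*d⁴ + 128*d²)/d)
-748602/G(325) = -748602/(-320/325 + 16*325³ + 128*325) = -748602/(-320*1/325 + 16*34328125 + 41600) = -748602/(-64/65 + 549250000 + 41600) = -748602/35703953936/65 = -748602*65/35703953936 = -24329565/17851976968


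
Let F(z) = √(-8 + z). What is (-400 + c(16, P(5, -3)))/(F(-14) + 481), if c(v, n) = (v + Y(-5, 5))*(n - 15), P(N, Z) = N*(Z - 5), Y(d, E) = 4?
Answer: -721500/231383 + 1500*I*√22/231383 ≈ -3.1182 + 0.030407*I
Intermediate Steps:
P(N, Z) = N*(-5 + Z)
c(v, n) = (-15 + n)*(4 + v) (c(v, n) = (v + 4)*(n - 15) = (4 + v)*(-15 + n) = (-15 + n)*(4 + v))
(-400 + c(16, P(5, -3)))/(F(-14) + 481) = (-400 + (-60 - 15*16 + 4*(5*(-5 - 3)) + (5*(-5 - 3))*16))/(√(-8 - 14) + 481) = (-400 + (-60 - 240 + 4*(5*(-8)) + (5*(-8))*16))/(√(-22) + 481) = (-400 + (-60 - 240 + 4*(-40) - 40*16))/(I*√22 + 481) = (-400 + (-60 - 240 - 160 - 640))/(481 + I*√22) = (-400 - 1100)/(481 + I*√22) = -1500/(481 + I*√22)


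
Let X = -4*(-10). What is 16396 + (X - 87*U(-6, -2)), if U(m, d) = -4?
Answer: 16784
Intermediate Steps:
X = 40
16396 + (X - 87*U(-6, -2)) = 16396 + (40 - 87*(-4)) = 16396 + (40 + 348) = 16396 + 388 = 16784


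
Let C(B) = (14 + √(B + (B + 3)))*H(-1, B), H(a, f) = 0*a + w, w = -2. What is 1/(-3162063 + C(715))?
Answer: -3162091/9998819486549 + 2*√1433/9998819486549 ≈ -3.1624e-7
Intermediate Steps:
H(a, f) = -2 (H(a, f) = 0*a - 2 = 0 - 2 = -2)
C(B) = -28 - 2*√(3 + 2*B) (C(B) = (14 + √(B + (B + 3)))*(-2) = (14 + √(B + (3 + B)))*(-2) = (14 + √(3 + 2*B))*(-2) = -28 - 2*√(3 + 2*B))
1/(-3162063 + C(715)) = 1/(-3162063 + (-28 - 2*√(3 + 2*715))) = 1/(-3162063 + (-28 - 2*√(3 + 1430))) = 1/(-3162063 + (-28 - 2*√1433)) = 1/(-3162091 - 2*√1433)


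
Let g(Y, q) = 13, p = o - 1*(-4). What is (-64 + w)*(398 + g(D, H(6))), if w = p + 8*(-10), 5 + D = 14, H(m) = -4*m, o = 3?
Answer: -56307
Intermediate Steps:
p = 7 (p = 3 - 1*(-4) = 3 + 4 = 7)
D = 9 (D = -5 + 14 = 9)
w = -73 (w = 7 + 8*(-10) = 7 - 80 = -73)
(-64 + w)*(398 + g(D, H(6))) = (-64 - 73)*(398 + 13) = -137*411 = -56307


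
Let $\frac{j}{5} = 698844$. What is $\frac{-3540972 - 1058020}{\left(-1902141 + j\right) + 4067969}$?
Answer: $- \frac{287437}{353753} \approx -0.81254$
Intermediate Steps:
$j = 3494220$ ($j = 5 \cdot 698844 = 3494220$)
$\frac{-3540972 - 1058020}{\left(-1902141 + j\right) + 4067969} = \frac{-3540972 - 1058020}{\left(-1902141 + 3494220\right) + 4067969} = - \frac{4598992}{1592079 + 4067969} = - \frac{4598992}{5660048} = \left(-4598992\right) \frac{1}{5660048} = - \frac{287437}{353753}$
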